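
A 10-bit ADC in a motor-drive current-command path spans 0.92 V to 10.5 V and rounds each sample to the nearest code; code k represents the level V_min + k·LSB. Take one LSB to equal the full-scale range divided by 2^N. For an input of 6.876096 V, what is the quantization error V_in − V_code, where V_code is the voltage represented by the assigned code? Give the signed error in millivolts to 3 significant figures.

−3.34 mV

The full-scale span is 10.5 − (0.92) = 9.58 V. LSB = 9.58 V / 2^10 ≈ 9.355 mV.
Position in LSBs: (6.876096 − (0.92)) × 1024/9.58 = 636.6432; rounding gives k = 637.
V_code = V_min + k × range/2^10 = 0.92 + 637 × 9.58/1024 = 6.879433594 V.
e = 6.876096 − (6.879433594) = −3.34 mV.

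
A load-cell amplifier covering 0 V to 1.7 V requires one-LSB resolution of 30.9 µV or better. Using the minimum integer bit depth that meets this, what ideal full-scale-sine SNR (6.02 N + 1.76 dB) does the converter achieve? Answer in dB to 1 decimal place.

Span = 1.7 V.
Levels needed ≥ 1.7/30.9 µV = 55020. 2^16 = 65536 suffices, so N_min = 16.
6.02(16) + 1.76 = 98.08 dB.

98.1 dB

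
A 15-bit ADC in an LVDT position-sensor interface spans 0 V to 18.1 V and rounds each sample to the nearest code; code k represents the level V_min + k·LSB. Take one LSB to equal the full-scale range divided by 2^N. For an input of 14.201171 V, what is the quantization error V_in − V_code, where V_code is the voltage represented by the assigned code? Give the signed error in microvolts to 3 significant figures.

Range is 18.1 V. LSB = 18.1 V / 2^15 ≈ 0.5524 mV.
(V_in − V_min)/LSB = (14.201171 − (0)) × 32768/18.1 = 25709.6117 → nearest code k = 25710.
V_code = V_min + k × range/2^15 = 0 + 25710 × 18.1/32768 = 14.201385498 V.
Error = V_in − V_code = 14.201171 − (14.201385498) = −214 µV.

−214 µV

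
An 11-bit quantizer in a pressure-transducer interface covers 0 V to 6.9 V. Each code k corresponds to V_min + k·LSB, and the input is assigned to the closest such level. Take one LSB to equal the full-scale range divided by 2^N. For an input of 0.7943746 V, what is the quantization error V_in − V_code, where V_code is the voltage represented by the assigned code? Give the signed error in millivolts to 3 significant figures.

Span = 6.9 V. LSB = 6.9 V / 2^11 ≈ 3.369 mV.
Position in LSBs: (0.7943746 − (0)) × 2048/6.9 = 235.7796; rounding gives k = 236.
V_code = V_min + k × range/2^11 = 0 + 236 × 6.9/2048 = 0.7951171875 V.
Error = V_in − V_code = 0.7943746 − (0.7951171875) = −0.743 mV.

−0.743 mV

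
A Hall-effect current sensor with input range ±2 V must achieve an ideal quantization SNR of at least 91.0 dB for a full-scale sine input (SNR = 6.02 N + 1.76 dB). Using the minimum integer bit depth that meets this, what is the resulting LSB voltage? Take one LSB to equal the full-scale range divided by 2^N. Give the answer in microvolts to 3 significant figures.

Span: 2 V − (-2 V) = 4 V.
6.02 N + 1.76 ≥ 91.0 gives N ≥ 14.824, so the minimum integer is 15.
LSB = 4 V ÷ 2^15 = 4/32768 V = 122 µV.

122 µV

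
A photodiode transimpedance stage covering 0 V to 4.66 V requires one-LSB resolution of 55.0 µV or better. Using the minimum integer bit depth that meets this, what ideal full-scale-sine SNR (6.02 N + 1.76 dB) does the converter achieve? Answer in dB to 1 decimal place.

104.1 dB

V_FS = 4.66 V.
4.66 V / 55.0 µV = 84730. Since 2^16 = 65536 and 2^17 = 131072, N = 17.
6.02(17) + 1.76 = 104.10 dB.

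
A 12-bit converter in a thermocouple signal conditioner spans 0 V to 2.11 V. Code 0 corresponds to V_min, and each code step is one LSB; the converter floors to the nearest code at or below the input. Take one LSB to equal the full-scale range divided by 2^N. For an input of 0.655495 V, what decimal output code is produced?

1272

V_FS = 2.11 V. LSB = 2.11 V / 2^12 ≈ 0.5151 mV.
V_in − V_min = 0.655495 − (0) = 0.655495 V.
Divide by LSB: 0.655495 × 4096/2.11 = 1272.4680.
Truncating gives code 1272.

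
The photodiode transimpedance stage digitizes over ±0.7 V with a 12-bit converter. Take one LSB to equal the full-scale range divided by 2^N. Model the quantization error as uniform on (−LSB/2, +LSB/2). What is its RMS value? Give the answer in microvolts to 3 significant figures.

98.7 µV

Range = 0.7 − (-0.7) = 1.4 V.
Step size = 1.4/4096 V = 341.80 µV.
σ_q = LSB/√12 = 341.80 µV/3.4641 = 98.7 µV.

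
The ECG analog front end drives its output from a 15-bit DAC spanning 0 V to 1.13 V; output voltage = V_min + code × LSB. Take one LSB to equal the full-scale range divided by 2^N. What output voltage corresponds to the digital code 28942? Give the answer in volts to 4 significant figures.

Full-scale range = 1.13 V. LSB = 1.13 V / 2^15.
V_out = V_min + code × LSB = 0 V + 28942 × 1.13 V / 32768
      = 0 V + 0.998061 V = 0.998061 V.

0.9981 V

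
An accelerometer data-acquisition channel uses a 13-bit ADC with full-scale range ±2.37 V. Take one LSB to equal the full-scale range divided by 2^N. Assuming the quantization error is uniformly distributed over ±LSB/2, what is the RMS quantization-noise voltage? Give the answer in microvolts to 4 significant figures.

The full-scale span is 2.37 − (-2.37) = 4.74 V.
Step size = 4.74/8192 V = 0.578613 mV.
RMS of a uniform error over width LSB is LSB/√12 = 167.0 µV.

167.0 µV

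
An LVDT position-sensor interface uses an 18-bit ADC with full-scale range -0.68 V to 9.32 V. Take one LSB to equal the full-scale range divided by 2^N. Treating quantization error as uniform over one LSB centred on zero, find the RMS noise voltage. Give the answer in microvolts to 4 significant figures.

11.01 µV

Full-scale range = 9.32 V − (-0.68 V) = 10 V.
LSB = 10 V / 2^18 = 38.1470 µV.
V_rms = LSB/√12 = 38.1470 µV / √12 = 11.01 µV.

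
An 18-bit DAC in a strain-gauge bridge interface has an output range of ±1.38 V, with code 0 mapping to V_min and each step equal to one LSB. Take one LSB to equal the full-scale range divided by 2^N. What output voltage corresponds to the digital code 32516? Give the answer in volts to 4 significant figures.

The full-scale span is 1.38 − (-1.38) = 2.76 V. LSB = 2.76 V / 2^18.
Output = V_min + (32516/262144) × range = -1.38 + 0.124039 × 2.76 V
      = -1.38 V + 0.342347 V = -1.03765 V.

-1.038 V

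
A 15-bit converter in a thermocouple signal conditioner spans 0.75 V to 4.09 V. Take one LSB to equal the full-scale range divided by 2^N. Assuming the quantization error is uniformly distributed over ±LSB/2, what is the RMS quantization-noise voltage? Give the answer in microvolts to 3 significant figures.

29.4 µV

Span: 4.09 V − (0.75 V) = 3.34 V.
One LSB is 3.34 V / 32768 = 101.93 µV.
V_rms = LSB/√12 = 101.93 µV / √12 = 29.4 µV.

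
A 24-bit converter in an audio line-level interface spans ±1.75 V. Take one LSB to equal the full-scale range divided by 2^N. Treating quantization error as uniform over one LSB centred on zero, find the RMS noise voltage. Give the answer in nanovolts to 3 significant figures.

Range = 1.75 − (-1.75) = 3.5 V.
Step size = 3.5/16777216 V = 208.62 nV.
V_rms = LSB/√12 = 208.62 nV / √12 = 60.2 nV.

60.2 nV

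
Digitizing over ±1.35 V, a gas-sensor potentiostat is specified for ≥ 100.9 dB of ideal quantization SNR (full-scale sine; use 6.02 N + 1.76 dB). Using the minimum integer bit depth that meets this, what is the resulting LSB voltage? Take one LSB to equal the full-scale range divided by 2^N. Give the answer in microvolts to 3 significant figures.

Range = 1.35 − (-1.35) = 2.7 V.
6.02 N + 1.76 ≥ 100.9 gives N ≥ 16.468, so the minimum integer is 17.
LSB = 2.7 V / 2^17 = 20.6 µV.

20.6 µV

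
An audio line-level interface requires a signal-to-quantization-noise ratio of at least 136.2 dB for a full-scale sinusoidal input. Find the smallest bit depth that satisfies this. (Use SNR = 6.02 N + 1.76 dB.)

N ≥ (136.2 − 1.76)/6.02 = 22.332 → N_min = 23.

23 bits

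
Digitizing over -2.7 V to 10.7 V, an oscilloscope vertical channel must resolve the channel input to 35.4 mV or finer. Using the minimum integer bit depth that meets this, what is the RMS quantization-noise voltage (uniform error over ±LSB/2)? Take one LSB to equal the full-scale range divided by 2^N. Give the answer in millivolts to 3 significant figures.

7.56 mV

Range = 10.7 − (-2.7) = 13.4 V.
Required number of levels: 13.4/35.4 mV = 378.53; smallest N with 2^N ≥ that is 9.
One LSB is 13.4 V / 512 = 26.172 mV.
RMS noise = LSB/√12 = 7.56 mV.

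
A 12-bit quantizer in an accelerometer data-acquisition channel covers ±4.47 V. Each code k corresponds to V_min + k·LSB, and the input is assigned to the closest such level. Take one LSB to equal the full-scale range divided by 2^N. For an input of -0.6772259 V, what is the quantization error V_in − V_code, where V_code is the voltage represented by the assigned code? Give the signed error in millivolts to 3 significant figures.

Range = 4.47 − (-4.47) = 8.94 V. LSB = 8.94 V / 2^12 ≈ 2.183 mV.
Position in LSBs: (-0.6772259 − (-4.47)) × 4096/8.94 = 1737.7184; rounding gives k = 1738.
V_code = V_min + k × range/2^12 = -4.47 + 1738 × 8.94/4096 = -0.6766113281 V.
Error = V_in − V_code = -0.6772259 − (-0.6766113281) = −0.615 mV.

−0.615 mV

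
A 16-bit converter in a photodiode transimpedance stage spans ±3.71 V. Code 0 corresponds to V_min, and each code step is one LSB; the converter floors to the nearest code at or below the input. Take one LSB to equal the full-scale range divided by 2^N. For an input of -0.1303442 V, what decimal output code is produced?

Full-scale range = 3.71 V − (-3.71 V) = 7.42 V. LSB = 7.42 V / 2^16 ≈ 113.2 µV.
code = ⌊(V_in − V_min)/LSB⌋ = ⌊(V_in − V_min) × 2^16 / range⌋
     = ⌊(-0.1303442 − (-3.71)) × 65536 / 7.42⌋ = ⌊3.5796558 × 65536/7.42⌋
     = ⌊31616.755⌋ = 31616.

31616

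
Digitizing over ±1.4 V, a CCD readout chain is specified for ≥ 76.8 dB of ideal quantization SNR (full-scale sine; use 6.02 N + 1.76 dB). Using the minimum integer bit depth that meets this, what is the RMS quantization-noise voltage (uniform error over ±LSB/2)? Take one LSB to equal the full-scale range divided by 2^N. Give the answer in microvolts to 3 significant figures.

The full-scale span is 1.4 − (-1.4) = 2.8 V.
Solving 6.02 N ≥ 76.8 − 1.76: N ≥ 12.465. Round up → N = 13.
LSB = 2.8 V / 2^13 = 341.80 µV.
RMS noise = LSB/√12 = 98.7 µV.

98.7 µV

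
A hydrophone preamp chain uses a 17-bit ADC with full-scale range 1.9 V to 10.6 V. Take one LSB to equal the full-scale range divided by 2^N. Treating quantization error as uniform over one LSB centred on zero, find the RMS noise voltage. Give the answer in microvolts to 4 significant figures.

The full-scale span is 10.6 − (1.9) = 8.7 V.
LSB = 8.7 V ÷ 2^17 = 8.7/131072 V = 66.3757 µV.
RMS of a uniform error over width LSB is LSB/√12 = 19.16 µV.

19.16 µV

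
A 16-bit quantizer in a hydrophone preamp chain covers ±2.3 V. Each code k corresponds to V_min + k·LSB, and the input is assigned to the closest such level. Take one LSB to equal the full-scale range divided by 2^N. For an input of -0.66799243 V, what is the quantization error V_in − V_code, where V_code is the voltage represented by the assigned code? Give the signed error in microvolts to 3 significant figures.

+9.89 µV

The full-scale span is 2.3 − (-2.3) = 4.6 V. LSB = 4.6 V / 2^16 ≈ 70.19 µV.
(-0.66799243 − (-2.3)) / LSB = 1.63200757 × 65536/4.6 = 23251.1409. Nearest integer: k = 23251.
Reconstructed level: -2.3 + 23251 × 4.6/65536 V = -0.66800231934 V.
Error = V_in − V_code = -0.66799243 − (-0.66800231934) = +9.89 µV.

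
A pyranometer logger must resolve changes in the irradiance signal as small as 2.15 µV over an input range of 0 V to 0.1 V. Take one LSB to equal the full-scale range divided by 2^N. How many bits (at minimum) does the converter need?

Full-scale range = 0.1 V.
Required number of levels: 0.1/2.15 µV = 46512; smallest N with 2^N ≥ that is 16.

16 bits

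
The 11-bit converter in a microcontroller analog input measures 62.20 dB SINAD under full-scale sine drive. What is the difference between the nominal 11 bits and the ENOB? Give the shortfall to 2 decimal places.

ENOB = (SINAD − 1.76)/6.02 = (62.20 − 1.76)/6.02 = 10.0399 bits.
11 − 10.0399 = 0.96 bits below nominal.

0.96 bits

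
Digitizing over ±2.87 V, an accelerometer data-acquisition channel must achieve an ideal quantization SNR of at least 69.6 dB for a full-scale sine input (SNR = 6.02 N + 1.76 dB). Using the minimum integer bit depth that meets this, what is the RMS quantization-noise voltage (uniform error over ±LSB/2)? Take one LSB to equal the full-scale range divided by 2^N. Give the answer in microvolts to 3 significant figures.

Span: 2.87 V − (-2.87 V) = 5.74 V.
N ≥ (69.6 − 1.76)/6.02 = 11.269 → N_min = 12.
Step size = 5.74/4096 V = 1.4014 mV.
σ_q = LSB/√12 = 1.4014 mV/3.4641 = 405 µV.

405 µV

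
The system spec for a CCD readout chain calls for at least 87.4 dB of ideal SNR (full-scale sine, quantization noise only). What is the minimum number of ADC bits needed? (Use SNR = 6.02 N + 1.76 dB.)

15 bits

N ≥ (87.4 − 1.76)/6.02 = 14.226 → N_min = 15.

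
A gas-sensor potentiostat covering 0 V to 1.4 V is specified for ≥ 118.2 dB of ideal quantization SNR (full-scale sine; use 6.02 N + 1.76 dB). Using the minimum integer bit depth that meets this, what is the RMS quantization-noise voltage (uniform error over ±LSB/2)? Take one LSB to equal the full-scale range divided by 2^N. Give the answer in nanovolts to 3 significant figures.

385 nV

V_FS = 1.4 V.
N ≥ (118.2 − 1.76)/6.02 = 19.342 → N_min = 20.
Step size = 1.4/1048576 V = 1.3351 µV.
RMS noise = LSB/√12 = 385 nV.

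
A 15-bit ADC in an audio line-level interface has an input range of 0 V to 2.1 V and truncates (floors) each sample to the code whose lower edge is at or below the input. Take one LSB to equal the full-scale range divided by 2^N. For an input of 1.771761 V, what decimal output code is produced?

Full-scale range = 2.1 V. LSB = 2.1 V / 2^15 ≈ 64.09 µV.
V_in − V_min = 1.771761 − (0) = 1.771761 V.
Divide by LSB: 1.771761 × 32768/2.1 = 27646.2212.
Truncating gives code 27646.

27646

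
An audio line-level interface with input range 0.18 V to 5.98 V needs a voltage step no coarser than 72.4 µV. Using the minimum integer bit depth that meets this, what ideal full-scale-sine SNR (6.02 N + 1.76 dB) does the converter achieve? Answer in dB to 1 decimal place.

104.1 dB

Full-scale range = 5.98 V − (0.18 V) = 5.8 V.
Required number of levels: 5.8/72.4 µV = 80110; smallest N with 2^N ≥ that is 17.
6.02(17) + 1.76 = 104.10 dB.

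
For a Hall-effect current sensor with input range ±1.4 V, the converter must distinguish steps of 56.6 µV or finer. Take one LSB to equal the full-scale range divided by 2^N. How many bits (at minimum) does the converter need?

Span: 1.4 V − (-1.4 V) = 2.8 V.
Required number of levels: 2.8/56.6 µV = 49470; smallest N with 2^N ≥ that is 16.

16 bits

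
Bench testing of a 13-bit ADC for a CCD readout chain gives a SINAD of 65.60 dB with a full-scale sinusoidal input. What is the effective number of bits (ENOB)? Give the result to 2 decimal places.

(65.60 − 1.76) / 6.02 = 63.84/6.02 = 10.6047 effective bits.

10.60 bits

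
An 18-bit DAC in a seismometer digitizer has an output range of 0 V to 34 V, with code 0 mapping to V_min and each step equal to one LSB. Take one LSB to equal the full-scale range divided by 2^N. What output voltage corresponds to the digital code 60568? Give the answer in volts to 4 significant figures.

Range is 34 V. LSB = 34 V / 2^18.
V_out = 0 + 60568 × (34/262144) V
      = 0 V + 7.85565 V = 7.85565 V.

7.856 V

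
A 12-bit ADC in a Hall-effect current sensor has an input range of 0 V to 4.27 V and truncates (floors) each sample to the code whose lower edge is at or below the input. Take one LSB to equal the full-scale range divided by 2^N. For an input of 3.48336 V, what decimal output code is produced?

Span = 4.27 V. LSB = 4.27 V / 2^12 ≈ 1.042 mV.
V_in − V_min = 3.48336 − (0) = 3.48336 V.
Divide by LSB: 3.48336 × 4096/4.27 = 3341.4151.
Truncating gives code 3341.

3341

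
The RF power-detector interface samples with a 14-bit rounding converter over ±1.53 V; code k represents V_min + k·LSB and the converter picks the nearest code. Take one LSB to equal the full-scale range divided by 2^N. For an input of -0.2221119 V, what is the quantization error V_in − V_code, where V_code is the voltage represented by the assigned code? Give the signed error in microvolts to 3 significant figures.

Range = 1.53 − (-1.53) = 3.06 V. LSB = 3.06 V / 2^14 ≈ 186.8 µV.
(V_in − V_min)/LSB = (-0.2221119 − (-1.53)) × 16384/3.06 = 7002.7577 → nearest code k = 7003.
Reconstructed level: -1.53 + 7003 × 3.06/16384 V = -0.22206665039 V.
Error = V_in − V_code = -0.2221119 − (-0.22206665039) = −45.2 µV.

−45.2 µV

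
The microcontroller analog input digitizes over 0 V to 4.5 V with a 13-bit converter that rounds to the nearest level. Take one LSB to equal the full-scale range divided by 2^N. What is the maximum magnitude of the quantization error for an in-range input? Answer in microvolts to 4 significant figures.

274.7 µV

Full-scale range = 4.5 V.
One LSB is 4.5 V / 8192 = 0.549316 mV.
A rounding quantizer has |error| ≤ LSB/2 = 274.7 µV.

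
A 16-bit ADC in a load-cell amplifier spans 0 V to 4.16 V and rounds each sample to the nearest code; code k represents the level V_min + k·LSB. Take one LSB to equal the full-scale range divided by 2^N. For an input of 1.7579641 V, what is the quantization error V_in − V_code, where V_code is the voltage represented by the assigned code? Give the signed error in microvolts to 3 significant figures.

Span = 4.16 V. LSB = 4.16 V / 2^16 ≈ 63.48 µV.
(1.7579641 − (0)) / LSB = 1.7579641 × 65536/4.16 = 27694.6960. Nearest integer: k = 27695.
Reconstructed level: 0 + 27695 × 4.16/65536 V = 1.7579833984 V.
Error = V_in − V_code = 1.7579641 − (1.7579833984) = −19.3 µV.

−19.3 µV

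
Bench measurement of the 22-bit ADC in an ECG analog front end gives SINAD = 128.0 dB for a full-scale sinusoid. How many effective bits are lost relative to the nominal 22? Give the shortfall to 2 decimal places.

1.03 bits

Effective bits = (128.0 − 1.76)/6.02 = 20.9701.
22 − 20.9701 = 1.03 bits below nominal.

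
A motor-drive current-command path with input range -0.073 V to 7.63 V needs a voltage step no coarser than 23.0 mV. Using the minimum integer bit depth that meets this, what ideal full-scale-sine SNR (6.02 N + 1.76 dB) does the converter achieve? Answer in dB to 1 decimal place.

55.9 dB

Span: 7.63 V − (-0.073 V) = 7.703 V.
Required number of levels: 7.703/23.0 mV = 334.91; smallest N with 2^N ≥ that is 9.
Ideal SNR at N = 9: 6.02·9 + 1.76 = 55.9 dB.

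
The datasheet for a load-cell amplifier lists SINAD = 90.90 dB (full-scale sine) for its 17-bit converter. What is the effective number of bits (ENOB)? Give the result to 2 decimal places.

Inverting SNR = 6.02 N + 1.76: N_eff = (90.90 − 1.76)/6.02 = 14.8073.

14.81 bits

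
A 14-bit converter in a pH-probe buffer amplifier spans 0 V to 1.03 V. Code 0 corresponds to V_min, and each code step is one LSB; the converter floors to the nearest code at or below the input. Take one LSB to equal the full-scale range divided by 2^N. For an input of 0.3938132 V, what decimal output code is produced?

V_FS = 1.03 V. LSB = 1.03 V / 2^14 ≈ 62.87 µV.
code = ⌊(V_in − V_min)/LSB⌋ = ⌊(V_in − V_min) × 2^14 / range⌋
     = ⌊(0.3938132 − (0)) × 16384 / 1.03⌋ = ⌊0.3938132 × 16384/1.03⌋
     = ⌊6264.306⌋ = 6264.

6264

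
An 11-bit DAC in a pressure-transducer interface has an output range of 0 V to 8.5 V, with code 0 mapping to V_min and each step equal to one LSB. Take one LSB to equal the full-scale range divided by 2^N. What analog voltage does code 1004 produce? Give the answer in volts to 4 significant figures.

Range is 8.5 V. LSB = 8.5 V / 2^11.
V_out = V_min + code × LSB = 0 V + 1004 × 8.5 V / 2048
      = 0 + 4.16699 = 4.16699 V.

4.167 V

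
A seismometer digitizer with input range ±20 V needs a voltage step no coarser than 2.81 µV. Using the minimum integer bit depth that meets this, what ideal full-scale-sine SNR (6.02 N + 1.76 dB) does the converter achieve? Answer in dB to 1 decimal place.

The full-scale span is 20 − (-20) = 40 V.
Need 2^N ≥ 40 V / 2.81 µV = 1.423e7 → N_min = 24.
6.02(24) + 1.76 = 146.24 dB.

146.2 dB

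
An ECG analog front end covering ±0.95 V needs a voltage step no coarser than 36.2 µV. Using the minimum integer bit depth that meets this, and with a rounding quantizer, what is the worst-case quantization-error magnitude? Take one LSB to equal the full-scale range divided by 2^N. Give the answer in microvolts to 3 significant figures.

14.5 µV

The full-scale span is 0.95 − (-0.95) = 1.9 V.
Levels needed ≥ 1.9/36.2 µV = 52490. 2^16 = 65536 suffices, so N_min = 16.
LSB = 1.9 V ÷ 2^16 = 1.9/65536 V = 28.992 µV.
Half an LSB is 14.5 µV.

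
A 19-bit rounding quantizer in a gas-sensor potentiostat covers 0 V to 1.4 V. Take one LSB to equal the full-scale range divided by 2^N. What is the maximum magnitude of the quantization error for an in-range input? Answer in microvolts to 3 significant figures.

Range is 1.4 V.
One LSB is 1.4 V / 524288 = 2.6703 µV.
Worst-case error for round-to-nearest is half an LSB: 1.34 µV.

1.34 µV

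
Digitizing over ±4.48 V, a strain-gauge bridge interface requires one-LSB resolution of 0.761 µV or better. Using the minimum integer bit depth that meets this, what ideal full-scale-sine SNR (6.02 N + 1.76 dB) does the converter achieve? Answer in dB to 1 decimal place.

The full-scale span is 4.48 − (-4.48) = 8.96 V.
Levels needed ≥ 8.96/0.761 µV = 1.177e7. 2^24 = 16777216 suffices, so N_min = 24.
Ideal SNR at N = 24: 6.02·24 + 1.76 = 146.2 dB.

146.2 dB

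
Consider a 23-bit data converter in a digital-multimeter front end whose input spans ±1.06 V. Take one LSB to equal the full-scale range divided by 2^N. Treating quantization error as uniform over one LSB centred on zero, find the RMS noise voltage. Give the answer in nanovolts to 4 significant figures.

The full-scale span is 1.06 − (-1.06) = 2.12 V.
LSB = 2.12 V ÷ 2^23 = 2.12/8388608 V = 252.724 nV.
σ_q = LSB/√12 = 252.724 nV/3.4641 = 72.96 nV.

72.96 nV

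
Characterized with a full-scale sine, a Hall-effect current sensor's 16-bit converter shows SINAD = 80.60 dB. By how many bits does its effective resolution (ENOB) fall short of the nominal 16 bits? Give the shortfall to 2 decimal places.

ENOB = (SINAD − 1.76)/6.02 = (80.60 − 1.76)/6.02 = 13.0963 bits.
Lost resolution: 16 − 13.0963 = 2.9037 bits.

2.90 bits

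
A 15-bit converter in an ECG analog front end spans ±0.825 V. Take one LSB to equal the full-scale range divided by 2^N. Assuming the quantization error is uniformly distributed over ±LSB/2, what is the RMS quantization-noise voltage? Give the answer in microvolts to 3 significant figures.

Range = 0.825 − (-0.825) = 1.65 V.
One LSB is 1.65 V / 32768 = 50.354 µV.
For a uniform distribution on [−LSB/2, +LSB/2], V_rms = LSB/√12 = 50.354 µV/3.4641 = 14.5 µV.

14.5 µV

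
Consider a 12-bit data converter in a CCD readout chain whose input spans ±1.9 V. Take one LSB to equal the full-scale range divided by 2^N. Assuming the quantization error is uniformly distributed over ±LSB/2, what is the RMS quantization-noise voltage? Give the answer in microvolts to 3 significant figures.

The full-scale span is 1.9 − (-1.9) = 3.8 V.
One LSB is 3.8 V / 4096 = 0.92773 mV.
σ_q = LSB/√12 = 0.92773 mV/3.4641 = 268 µV.

268 µV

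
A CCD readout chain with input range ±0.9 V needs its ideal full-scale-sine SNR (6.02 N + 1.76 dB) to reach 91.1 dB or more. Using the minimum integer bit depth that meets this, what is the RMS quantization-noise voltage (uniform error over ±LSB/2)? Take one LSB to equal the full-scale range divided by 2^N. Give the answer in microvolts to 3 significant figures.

15.9 µV

Full-scale range = 0.9 V − (-0.9 V) = 1.8 V.
6.02 N + 1.76 ≥ 91.1 gives N ≥ 14.841, so the minimum integer is 15.
LSB = 1.8 V / 2^15 = 54.932 µV.
RMS noise = LSB/√12 = 15.9 µV.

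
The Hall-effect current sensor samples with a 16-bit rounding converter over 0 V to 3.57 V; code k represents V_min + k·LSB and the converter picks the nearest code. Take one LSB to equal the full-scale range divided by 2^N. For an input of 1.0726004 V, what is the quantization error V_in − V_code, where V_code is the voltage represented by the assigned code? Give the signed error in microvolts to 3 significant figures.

+9.76 µV

Full-scale range = 3.57 V. LSB = 3.57 V / 2^16 ≈ 54.47 µV.
Position in LSBs: (1.0726004 − (0)) × 65536/3.57 = 19690.1792; rounding gives k = 19690.
V_code = 0 + (19690/65536) × 3.57 = 1.0725906372 V.
V_in − V_code = 1.0726004 − (1.0725906372) = +9.76 µV.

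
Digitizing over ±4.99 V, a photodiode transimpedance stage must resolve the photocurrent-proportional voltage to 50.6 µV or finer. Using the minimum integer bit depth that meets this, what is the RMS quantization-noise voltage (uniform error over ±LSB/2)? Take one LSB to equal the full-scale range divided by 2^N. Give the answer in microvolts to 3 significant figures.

11.0 µV

Span: 4.99 V − (-4.99 V) = 9.98 V.
Required number of levels: 9.98/50.6 µV = 197230; smallest N with 2^N ≥ that is 18.
LSB = 9.98 V / 2^18 = 38.071 µV.
σ_q = LSB/√12 = 38.071 µV/3.4641 = 11.0 µV.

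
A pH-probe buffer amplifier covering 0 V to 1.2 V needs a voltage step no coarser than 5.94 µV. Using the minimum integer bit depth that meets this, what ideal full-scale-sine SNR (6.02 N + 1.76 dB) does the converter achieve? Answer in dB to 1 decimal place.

110.1 dB

Span = 1.2 V.
1.2 V / 5.94 µV = 202000. Since 2^17 = 131072 and 2^18 = 262144, N = 18.
SNR = 6.02 × 18 + 1.76 = 110.12 dB.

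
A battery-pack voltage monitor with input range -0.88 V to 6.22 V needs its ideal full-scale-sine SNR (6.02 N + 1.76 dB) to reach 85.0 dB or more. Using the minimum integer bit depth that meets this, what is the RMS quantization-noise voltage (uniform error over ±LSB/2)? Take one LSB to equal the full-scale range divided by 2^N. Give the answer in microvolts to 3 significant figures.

The full-scale span is 6.22 − (-0.88) = 7.1 V.
Solving 6.02 N ≥ 85.0 − 1.76: N ≥ 13.827. Round up → N = 14.
LSB = 7.1 V / 2^14 = 433.35 µV.
σ_q = LSB/√12 = 433.35 µV/3.4641 = 125 µV.

125 µV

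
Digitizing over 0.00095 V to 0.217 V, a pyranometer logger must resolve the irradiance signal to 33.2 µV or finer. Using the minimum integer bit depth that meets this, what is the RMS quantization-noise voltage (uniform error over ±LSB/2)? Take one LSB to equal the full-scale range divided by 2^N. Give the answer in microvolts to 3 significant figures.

7.61 µV

Range = 0.217 − (0.00095) = 0.21605 V.
Levels needed ≥ 0.21605/33.2 µV = 6508. 2^13 = 8192 suffices, so N_min = 13.
Step size = 0.21605/8192 V = 26.373 µV.
V_rms = LSB/√12 = 7.61 µV.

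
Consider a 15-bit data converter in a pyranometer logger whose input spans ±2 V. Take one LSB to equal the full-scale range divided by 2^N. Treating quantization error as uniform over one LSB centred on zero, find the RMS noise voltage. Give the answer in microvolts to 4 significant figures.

35.24 µV

The full-scale span is 2 − (-2) = 4 V.
One LSB is 4 V / 32768 = 122.070 µV.
RMS of a uniform error over width LSB is LSB/√12 = 35.24 µV.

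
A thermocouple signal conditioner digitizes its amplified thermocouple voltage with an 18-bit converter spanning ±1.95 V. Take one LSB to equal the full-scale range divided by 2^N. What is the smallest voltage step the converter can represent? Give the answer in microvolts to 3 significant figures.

The full-scale span is 1.95 − (-1.95) = 3.9 V.
Number of codes = 2^18 = 262144.
LSB = 3.9 V / 2^18 = 14.9 µV.

14.9 µV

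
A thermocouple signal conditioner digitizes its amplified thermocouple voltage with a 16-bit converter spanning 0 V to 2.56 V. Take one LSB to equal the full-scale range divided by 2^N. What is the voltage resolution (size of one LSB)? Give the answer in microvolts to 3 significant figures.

V_FS = 2.56 V.
Number of codes = 2^16 = 65536.
LSB = 2.56 V ÷ 2^16 = 2.56/65536 V = 39.1 µV.

39.1 µV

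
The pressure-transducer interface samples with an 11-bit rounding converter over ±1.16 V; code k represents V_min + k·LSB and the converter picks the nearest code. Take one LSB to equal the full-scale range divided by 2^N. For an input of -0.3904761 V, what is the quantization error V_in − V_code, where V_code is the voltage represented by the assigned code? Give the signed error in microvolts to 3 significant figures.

Range = 1.16 − (-1.16) = 2.32 V. LSB = 2.32 V / 2^11 ≈ 1.133 mV.
(-0.3904761 − (-1.16)) / LSB = 0.7695239 × 2048/2.32 = 679.3039. Nearest integer: k = 679.
Reconstructed level: -1.16 + 679 × 2.32/2048 V = -0.3908203125 V.
e = -0.3904761 − (-0.3908203125) = +344 µV.

+344 µV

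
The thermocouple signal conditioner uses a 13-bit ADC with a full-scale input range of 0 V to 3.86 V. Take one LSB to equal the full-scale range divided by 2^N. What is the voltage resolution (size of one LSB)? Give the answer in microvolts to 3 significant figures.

471 µV

Full-scale range = 3.86 V.
Number of codes = 2^13 = 8192.
LSB = 3.86 V ÷ 2^13 = 3.86/8192 V = 471 µV.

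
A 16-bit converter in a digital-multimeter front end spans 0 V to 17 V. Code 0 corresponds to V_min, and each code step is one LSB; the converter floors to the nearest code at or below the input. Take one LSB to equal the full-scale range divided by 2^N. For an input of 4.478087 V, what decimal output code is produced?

17263

Span = 17 V. LSB = 17 V / 2^16 ≈ 259.4 µV.
V_in − V_min = 4.478087 − (0) = 4.478087 V.
Divide by LSB: 4.478087 × 65536/17 = 17263.2888.
Truncating gives code 17263.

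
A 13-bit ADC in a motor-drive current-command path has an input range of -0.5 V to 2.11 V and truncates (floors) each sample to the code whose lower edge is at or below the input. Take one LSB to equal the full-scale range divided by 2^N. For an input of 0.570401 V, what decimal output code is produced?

Span: 2.11 V − (-0.5 V) = 2.61 V. LSB = 2.61 V / 2^13 ≈ 318.6 µV.
code = ⌊(V_in − V_min)/LSB⌋ = ⌊(V_in − V_min) × 2^13 / range⌋
     = ⌊(0.570401 − (-0.5)) × 8192 / 2.61⌋ = ⌊1.070401 × 8192/2.61⌋
     = ⌊3359.665⌋ = 3359.

3359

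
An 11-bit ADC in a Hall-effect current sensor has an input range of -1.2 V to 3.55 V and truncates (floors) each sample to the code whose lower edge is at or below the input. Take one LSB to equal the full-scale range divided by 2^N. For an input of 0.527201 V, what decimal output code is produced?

744

Range = 3.55 − (-1.2) = 4.75 V. LSB = 4.75 V / 2^11 ≈ 2.319 mV.
code = ⌊(V_in − V_min)/LSB⌋ = ⌊(V_in − V_min) × 2^11 / range⌋
     = ⌊(0.527201 − (-1.2)) × 2048 / 4.75⌋ = ⌊1.727201 × 2048/4.75⌋
     = ⌊744.696⌋ = 744.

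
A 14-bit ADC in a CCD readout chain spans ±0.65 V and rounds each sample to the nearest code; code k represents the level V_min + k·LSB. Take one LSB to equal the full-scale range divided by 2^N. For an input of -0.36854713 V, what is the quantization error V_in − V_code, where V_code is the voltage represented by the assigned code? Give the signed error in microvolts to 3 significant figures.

+13.7 µV

The full-scale span is 0.65 − (-0.65) = 1.3 V. LSB = 1.3 V / 2^14 ≈ 79.35 µV.
Position in LSBs: (-0.36854713 − (-0.65)) × 16384/1.3 = 3547.1722; rounding gives k = 3547.
Reconstructed level: -0.65 + 3547 × 1.3/16384 V = -0.36856079102 V.
e = -0.36854713 − (-0.36856079102) = +13.7 µV.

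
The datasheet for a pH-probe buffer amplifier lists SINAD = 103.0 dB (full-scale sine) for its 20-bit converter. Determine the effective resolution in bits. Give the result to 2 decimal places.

16.82 bits

ENOB = (103.0 − 1.76)/6.02 = 16.8173 bits.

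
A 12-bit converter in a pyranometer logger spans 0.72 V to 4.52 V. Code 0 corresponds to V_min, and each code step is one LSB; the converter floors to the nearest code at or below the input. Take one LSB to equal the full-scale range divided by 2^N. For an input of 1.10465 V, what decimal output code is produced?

414

Full-scale range = 4.52 V − (0.72 V) = 3.8 V. LSB = 3.8 V / 2^12 ≈ 0.9277 mV.
(V_in − V_min) × 2^12/range = (1.10465 − (0.72)) × 4096/3.8 = 414.612.
Floor → code = 414.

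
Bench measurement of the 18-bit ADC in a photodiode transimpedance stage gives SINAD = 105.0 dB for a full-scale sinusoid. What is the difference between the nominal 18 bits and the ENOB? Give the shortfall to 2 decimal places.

0.85 bits

ENOB = (SINAD − 1.76)/6.02 = (105.0 − 1.76)/6.02 = 17.1495 bits.
Shortfall = 18 − 17.1495 = 0.8505 bits.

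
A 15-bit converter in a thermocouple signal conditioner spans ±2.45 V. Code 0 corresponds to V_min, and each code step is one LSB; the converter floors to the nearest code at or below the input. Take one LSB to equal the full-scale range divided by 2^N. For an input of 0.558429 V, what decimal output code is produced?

20118

Range = 2.45 − (-2.45) = 4.9 V. LSB = 4.9 V / 2^15 ≈ 149.5 µV.
(V_in − V_min) × 2^15/range = (0.558429 − (-2.45)) × 32768/4.9 = 20118.408.
Floor → code = 20118.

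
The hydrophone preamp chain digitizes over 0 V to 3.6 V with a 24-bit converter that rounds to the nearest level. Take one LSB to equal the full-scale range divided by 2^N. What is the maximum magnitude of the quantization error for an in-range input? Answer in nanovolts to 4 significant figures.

Range is 3.6 V.
LSB = 3.6 V / 2^24 = 214.577 nV.
A rounding quantizer has |error| ≤ LSB/2 = 107.3 nV.

107.3 nV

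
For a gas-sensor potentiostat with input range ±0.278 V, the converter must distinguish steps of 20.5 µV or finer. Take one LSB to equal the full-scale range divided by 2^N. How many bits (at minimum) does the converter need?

15 bits

The full-scale span is 0.278 − (-0.278) = 0.556 V.
0.556 V / 20.5 µV = 27120. Since 2^14 = 16384 and 2^15 = 32768, N = 15.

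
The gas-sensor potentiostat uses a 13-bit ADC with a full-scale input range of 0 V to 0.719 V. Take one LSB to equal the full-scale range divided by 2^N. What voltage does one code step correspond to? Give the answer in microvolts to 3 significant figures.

87.8 µV

Full-scale range = 0.719 V.
2^13 = 8192 levels.
One LSB is 0.719 V / 8192 = 87.8 µV.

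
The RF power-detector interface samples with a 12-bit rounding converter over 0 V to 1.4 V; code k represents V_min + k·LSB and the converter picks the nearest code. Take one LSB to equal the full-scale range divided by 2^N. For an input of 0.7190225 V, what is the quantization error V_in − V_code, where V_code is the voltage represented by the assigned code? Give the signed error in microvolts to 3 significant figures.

Range is 1.4 V. LSB = 1.4 V / 2^12 ≈ 341.8 µV.
(0.7190225 − (0)) / LSB = 0.7190225 × 4096/1.4 = 2103.6544. Nearest integer: k = 2104.
V_code = 0 + (2104/4096) × 1.4 = 0.7191406250 V.
V_in − V_code = 0.7190225 − (0.7191406250) = −118 µV.

−118 µV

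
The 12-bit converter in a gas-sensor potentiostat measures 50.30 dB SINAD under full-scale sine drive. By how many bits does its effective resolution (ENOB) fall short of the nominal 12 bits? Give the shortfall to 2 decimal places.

3.94 bits

N_eff = (50.30 − 1.76)/6.02 = 8.0631 bits.
12 − 8.0631 = 3.94 bits below nominal.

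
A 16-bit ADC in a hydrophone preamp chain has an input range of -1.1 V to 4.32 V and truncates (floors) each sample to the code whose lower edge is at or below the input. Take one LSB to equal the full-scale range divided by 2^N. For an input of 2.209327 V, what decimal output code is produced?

40014

Full-scale range = 4.32 V − (-1.1 V) = 5.42 V. LSB = 5.42 V / 2^16 ≈ 82.70 µV.
V_in − V_min = 2.209327 − (-1.1) = 3.309327 V.
Divide by LSB: 3.309327 × 65536/5.42 = 40014.7702.
Truncating gives code 40014.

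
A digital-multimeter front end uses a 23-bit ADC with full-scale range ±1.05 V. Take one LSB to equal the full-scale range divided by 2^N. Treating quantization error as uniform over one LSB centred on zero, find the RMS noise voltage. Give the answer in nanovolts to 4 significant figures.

72.27 nV

Span: 1.05 V − (-1.05 V) = 2.1 V.
LSB = 2.1 V ÷ 2^23 = 2.1/8388608 V = 250.340 nV.
V_rms = LSB/√12 = 250.340 nV / √12 = 72.27 nV.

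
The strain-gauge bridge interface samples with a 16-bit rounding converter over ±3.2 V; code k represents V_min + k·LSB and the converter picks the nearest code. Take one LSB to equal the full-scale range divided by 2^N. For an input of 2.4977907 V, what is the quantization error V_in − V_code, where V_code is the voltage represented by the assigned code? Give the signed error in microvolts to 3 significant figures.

+36.8 µV

The full-scale span is 3.2 − (-3.2) = 6.4 V. LSB = 6.4 V / 2^16 ≈ 97.66 µV.
Position in LSBs: (2.4977907 − (-3.2)) × 65536/6.4 = 58345.3768; rounding gives k = 58345.
V_code = -3.2 + (58345/65536) × 6.4 = 2.4977539063 V.
e = 2.4977907 − (2.4977539063) = +36.8 µV.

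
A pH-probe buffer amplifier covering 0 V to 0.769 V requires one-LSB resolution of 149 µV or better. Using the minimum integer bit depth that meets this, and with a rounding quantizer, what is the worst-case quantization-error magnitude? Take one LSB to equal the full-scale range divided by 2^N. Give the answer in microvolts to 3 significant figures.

46.9 µV

Span = 0.769 V.
Need 2^N ≥ 0.769 V / 149 µV = 5161 → N_min = 13.
LSB = 0.769 V ÷ 2^13 = 0.769/8192 V = 93.872 µV.
Half an LSB is 46.9 µV.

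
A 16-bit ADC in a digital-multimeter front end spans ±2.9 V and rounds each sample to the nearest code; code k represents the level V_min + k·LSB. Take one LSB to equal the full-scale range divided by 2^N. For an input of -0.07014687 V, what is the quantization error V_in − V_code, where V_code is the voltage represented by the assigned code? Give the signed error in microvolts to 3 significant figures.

+34.4 µV

The full-scale span is 2.9 − (-2.9) = 5.8 V. LSB = 5.8 V / 2^16 ≈ 88.50 µV.
Position in LSBs: (-0.07014687 − (-2.9)) × 65536/5.8 = 31975.3887; rounding gives k = 31975.
V_code = -2.9 + (31975/65536) × 5.8 = -0.070181274414 V.
V_in − V_code = -0.07014687 − (-0.070181274414) = +34.4 µV.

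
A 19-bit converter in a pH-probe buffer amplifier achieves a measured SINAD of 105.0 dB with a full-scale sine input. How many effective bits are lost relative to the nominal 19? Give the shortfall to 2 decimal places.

1.85 bits

ENOB = (SINAD − 1.76)/6.02 = (105.0 − 1.76)/6.02 = 17.1495 bits.
19 − 17.1495 = 1.85 bits below nominal.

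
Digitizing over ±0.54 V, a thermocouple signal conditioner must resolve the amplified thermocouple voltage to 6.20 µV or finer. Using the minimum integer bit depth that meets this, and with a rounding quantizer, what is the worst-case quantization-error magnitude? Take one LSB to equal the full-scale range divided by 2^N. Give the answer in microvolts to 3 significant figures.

Range = 0.54 − (-0.54) = 1.08 V.
Levels needed ≥ 1.08/6.20 µV = 174200. 2^18 = 262144 suffices, so N_min = 18.
LSB = 1.08 V / 2^18 = 4.1199 µV.
Half an LSB is 2.06 µV.

2.06 µV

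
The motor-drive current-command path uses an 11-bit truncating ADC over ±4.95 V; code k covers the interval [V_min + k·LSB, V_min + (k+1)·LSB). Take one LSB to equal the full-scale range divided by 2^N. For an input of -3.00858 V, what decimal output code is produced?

401

Range = 4.95 − (-4.95) = 9.9 V. LSB = 9.9 V / 2^11 ≈ 4.834 mV.
code = ⌊(V_in − V_min)/LSB⌋ = ⌊(V_in − V_min) × 2^11 / range⌋
     = ⌊(-3.00858 − (-4.95)) × 2048 / 9.9⌋ = ⌊1.94142 × 2048/9.9⌋
     = ⌊401.619⌋ = 401.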